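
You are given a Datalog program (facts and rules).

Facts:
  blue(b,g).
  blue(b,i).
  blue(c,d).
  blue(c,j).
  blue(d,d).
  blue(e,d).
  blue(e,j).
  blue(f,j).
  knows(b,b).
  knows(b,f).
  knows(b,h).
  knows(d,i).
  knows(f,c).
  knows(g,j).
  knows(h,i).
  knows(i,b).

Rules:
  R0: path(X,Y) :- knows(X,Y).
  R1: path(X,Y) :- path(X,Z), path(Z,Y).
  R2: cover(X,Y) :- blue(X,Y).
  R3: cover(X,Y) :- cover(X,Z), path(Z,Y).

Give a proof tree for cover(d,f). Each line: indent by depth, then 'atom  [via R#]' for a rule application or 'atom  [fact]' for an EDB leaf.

round 1: derive path(b,b) via R0 from knows(b,b)
round 1: derive path(b,f) via R0 from knows(b,f)
round 1: derive path(b,h) via R0 from knows(b,h)
round 1: derive path(d,i) via R0 from knows(d,i)
round 1: derive path(f,c) via R0 from knows(f,c)
round 1: derive path(g,j) via R0 from knows(g,j)
round 1: derive path(h,i) via R0 from knows(h,i)
round 1: derive path(i,b) via R0 from knows(i,b)
round 1: derive cover(b,g) via R2 from blue(b,g)
round 1: derive cover(b,i) via R2 from blue(b,i)
round 1: derive cover(c,d) via R2 from blue(c,d)
round 1: derive cover(c,j) via R2 from blue(c,j)
round 1: derive cover(d,d) via R2 from blue(d,d)
round 1: derive cover(e,d) via R2 from blue(e,d)
round 1: derive cover(e,j) via R2 from blue(e,j)
round 1: derive cover(f,j) via R2 from blue(f,j)
round 2: derive path(b,c) via R1 from path(b,f), path(f,c)
round 2: derive path(b,i) via R1 from path(b,h), path(h,i)
round 2: derive path(d,b) via R1 from path(d,i), path(i,b)
round 2: derive path(h,b) via R1 from path(h,i), path(i,b)
round 2: derive path(i,f) via R1 from path(i,b), path(b,f)
round 2: derive path(i,h) via R1 from path(i,b), path(b,h)
round 2: derive cover(b,b) via R3 from cover(b,i), path(i,b)
round 2: derive cover(b,j) via R3 from cover(b,g), path(g,j)
round 2: derive cover(c,i) via R3 from cover(c,d), path(d,i)
round 2: derive cover(d,i) via R3 from cover(d,d), path(d,i)
round 2: derive cover(e,i) via R3 from cover(e,d), path(d,i)
round 3: derive path(d,c) via R1 from path(d,b), path(b,c)
round 3: derive path(d,f) via R1 from path(d,b), path(b,f)
round 3: derive path(d,h) via R1 from path(d,b), path(b,h)
round 3: derive path(h,c) via R1 from path(h,b), path(b,c)
round 3: derive path(h,f) via R1 from path(h,b), path(b,f)
round 3: derive path(h,h) via R1 from path(h,b), path(b,h)
round 3: derive path(i,c) via R1 from path(i,b), path(b,c)
round 3: derive path(i,i) via R1 from path(i,b), path(b,i)
round 3: derive cover(b,c) via R3 from cover(b,b), path(b,c)
round 3: derive cover(b,f) via R3 from cover(b,b), path(b,f)
round 3: derive cover(b,h) via R3 from cover(b,b), path(b,h)
round 3: derive cover(c,b) via R3 from cover(c,d), path(d,b)
round 3: derive cover(c,f) via R3 from cover(c,i), path(i,f)
round 3: derive cover(c,h) via R3 from cover(c,i), path(i,h)
round 3: derive cover(d,b) via R3 from cover(d,d), path(d,b)
round 3: derive cover(d,f) via R3 from cover(d,i), path(i,f)
round 3: derive cover(d,h) via R3 from cover(d,i), path(i,h)
round 3: derive cover(e,b) via R3 from cover(e,d), path(d,b)
round 3: derive cover(e,f) via R3 from cover(e,i), path(i,f)
round 3: derive cover(e,h) via R3 from cover(e,i), path(i,h)
round 4: derive cover(c,c) via R3 from cover(c,b), path(b,c)
round 4: derive cover(d,c) via R3 from cover(d,b), path(b,c)
round 4: derive cover(e,c) via R3 from cover(e,b), path(b,c)

cover(d,f)  [via R3]
  cover(d,i)  [via R3]
    cover(d,d)  [via R2]
      blue(d,d)  [fact]
    path(d,i)  [via R0]
      knows(d,i)  [fact]
  path(i,f)  [via R1]
    path(i,b)  [via R0]
      knows(i,b)  [fact]
    path(b,f)  [via R0]
      knows(b,f)  [fact]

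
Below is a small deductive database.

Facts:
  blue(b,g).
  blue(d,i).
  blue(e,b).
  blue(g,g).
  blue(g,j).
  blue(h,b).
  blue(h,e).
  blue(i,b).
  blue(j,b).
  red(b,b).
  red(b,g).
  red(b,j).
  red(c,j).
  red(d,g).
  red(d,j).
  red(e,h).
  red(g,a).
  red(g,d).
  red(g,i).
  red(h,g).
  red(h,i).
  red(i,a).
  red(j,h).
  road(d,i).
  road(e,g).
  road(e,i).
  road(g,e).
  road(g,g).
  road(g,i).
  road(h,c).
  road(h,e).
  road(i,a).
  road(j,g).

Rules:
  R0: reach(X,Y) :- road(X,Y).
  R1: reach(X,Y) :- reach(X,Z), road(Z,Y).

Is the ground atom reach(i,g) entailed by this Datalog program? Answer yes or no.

no

round 1: derive reach(d,i) via R0 from road(d,i)
round 1: derive reach(e,g) via R0 from road(e,g)
round 1: derive reach(e,i) via R0 from road(e,i)
round 1: derive reach(g,e) via R0 from road(g,e)
round 1: derive reach(g,g) via R0 from road(g,g)
round 1: derive reach(g,i) via R0 from road(g,i)
round 1: derive reach(h,c) via R0 from road(h,c)
round 1: derive reach(h,e) via R0 from road(h,e)
round 1: derive reach(i,a) via R0 from road(i,a)
round 1: derive reach(j,g) via R0 from road(j,g)
round 2: derive reach(d,a) via R1 from reach(d,i), road(i,a)
round 2: derive reach(e,a) via R1 from reach(e,i), road(i,a)
round 2: derive reach(e,e) via R1 from reach(e,g), road(g,e)
round 2: derive reach(g,a) via R1 from reach(g,i), road(i,a)
round 2: derive reach(h,g) via R1 from reach(h,e), road(e,g)
round 2: derive reach(h,i) via R1 from reach(h,e), road(e,i)
round 2: derive reach(j,e) via R1 from reach(j,g), road(g,e)
round 2: derive reach(j,i) via R1 from reach(j,g), road(g,i)
round 3: derive reach(h,a) via R1 from reach(h,i), road(i,a)
round 3: derive reach(j,a) via R1 from reach(j,i), road(i,a)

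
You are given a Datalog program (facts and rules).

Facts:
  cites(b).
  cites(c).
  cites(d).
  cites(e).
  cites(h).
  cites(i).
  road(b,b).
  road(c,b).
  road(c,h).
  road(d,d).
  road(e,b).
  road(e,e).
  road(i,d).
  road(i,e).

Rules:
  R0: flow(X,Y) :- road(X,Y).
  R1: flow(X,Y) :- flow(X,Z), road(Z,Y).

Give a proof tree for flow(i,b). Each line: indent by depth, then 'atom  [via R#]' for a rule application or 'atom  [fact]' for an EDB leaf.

round 1: derive flow(b,b) via R0 from road(b,b)
round 1: derive flow(c,b) via R0 from road(c,b)
round 1: derive flow(c,h) via R0 from road(c,h)
round 1: derive flow(d,d) via R0 from road(d,d)
round 1: derive flow(e,b) via R0 from road(e,b)
round 1: derive flow(e,e) via R0 from road(e,e)
round 1: derive flow(i,d) via R0 from road(i,d)
round 1: derive flow(i,e) via R0 from road(i,e)
round 2: derive flow(i,b) via R1 from flow(i,e), road(e,b)

flow(i,b)  [via R1]
  flow(i,e)  [via R0]
    road(i,e)  [fact]
  road(e,b)  [fact]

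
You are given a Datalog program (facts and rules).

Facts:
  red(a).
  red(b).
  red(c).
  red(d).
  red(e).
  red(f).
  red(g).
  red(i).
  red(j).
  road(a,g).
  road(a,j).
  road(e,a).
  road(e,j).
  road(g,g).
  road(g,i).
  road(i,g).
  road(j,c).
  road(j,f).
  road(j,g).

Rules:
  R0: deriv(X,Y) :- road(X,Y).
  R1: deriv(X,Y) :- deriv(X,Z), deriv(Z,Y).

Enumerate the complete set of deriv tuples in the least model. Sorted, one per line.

round 1: derive deriv(a,g) via R0 from road(a,g)
round 1: derive deriv(a,j) via R0 from road(a,j)
round 1: derive deriv(e,a) via R0 from road(e,a)
round 1: derive deriv(e,j) via R0 from road(e,j)
round 1: derive deriv(g,g) via R0 from road(g,g)
round 1: derive deriv(g,i) via R0 from road(g,i)
round 1: derive deriv(i,g) via R0 from road(i,g)
round 1: derive deriv(j,c) via R0 from road(j,c)
round 1: derive deriv(j,f) via R0 from road(j,f)
round 1: derive deriv(j,g) via R0 from road(j,g)
round 2: derive deriv(a,c) via R1 from deriv(a,j), deriv(j,c)
round 2: derive deriv(a,f) via R1 from deriv(a,j), deriv(j,f)
round 2: derive deriv(a,i) via R1 from deriv(a,g), deriv(g,i)
round 2: derive deriv(e,c) via R1 from deriv(e,j), deriv(j,c)
round 2: derive deriv(e,f) via R1 from deriv(e,j), deriv(j,f)
round 2: derive deriv(e,g) via R1 from deriv(e,a), deriv(a,g)
round 2: derive deriv(i,i) via R1 from deriv(i,g), deriv(g,i)
round 2: derive deriv(j,i) via R1 from deriv(j,g), deriv(g,i)
round 3: derive deriv(e,i) via R1 from deriv(e,a), deriv(a,i)

deriv(a,c)
deriv(a,f)
deriv(a,g)
deriv(a,i)
deriv(a,j)
deriv(e,a)
deriv(e,c)
deriv(e,f)
deriv(e,g)
deriv(e,i)
deriv(e,j)
deriv(g,g)
deriv(g,i)
deriv(i,g)
deriv(i,i)
deriv(j,c)
deriv(j,f)
deriv(j,g)
deriv(j,i)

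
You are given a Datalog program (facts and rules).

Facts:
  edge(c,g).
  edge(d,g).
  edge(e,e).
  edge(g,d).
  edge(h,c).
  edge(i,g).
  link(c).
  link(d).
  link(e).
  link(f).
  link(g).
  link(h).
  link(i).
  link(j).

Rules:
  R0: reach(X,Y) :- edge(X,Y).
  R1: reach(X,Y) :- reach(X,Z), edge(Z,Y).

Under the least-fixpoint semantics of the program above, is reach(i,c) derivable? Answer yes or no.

no

round 1: derive reach(c,g) via R0 from edge(c,g)
round 1: derive reach(d,g) via R0 from edge(d,g)
round 1: derive reach(e,e) via R0 from edge(e,e)
round 1: derive reach(g,d) via R0 from edge(g,d)
round 1: derive reach(h,c) via R0 from edge(h,c)
round 1: derive reach(i,g) via R0 from edge(i,g)
round 2: derive reach(c,d) via R1 from reach(c,g), edge(g,d)
round 2: derive reach(d,d) via R1 from reach(d,g), edge(g,d)
round 2: derive reach(g,g) via R1 from reach(g,d), edge(d,g)
round 2: derive reach(h,g) via R1 from reach(h,c), edge(c,g)
round 2: derive reach(i,d) via R1 from reach(i,g), edge(g,d)
round 3: derive reach(h,d) via R1 from reach(h,g), edge(g,d)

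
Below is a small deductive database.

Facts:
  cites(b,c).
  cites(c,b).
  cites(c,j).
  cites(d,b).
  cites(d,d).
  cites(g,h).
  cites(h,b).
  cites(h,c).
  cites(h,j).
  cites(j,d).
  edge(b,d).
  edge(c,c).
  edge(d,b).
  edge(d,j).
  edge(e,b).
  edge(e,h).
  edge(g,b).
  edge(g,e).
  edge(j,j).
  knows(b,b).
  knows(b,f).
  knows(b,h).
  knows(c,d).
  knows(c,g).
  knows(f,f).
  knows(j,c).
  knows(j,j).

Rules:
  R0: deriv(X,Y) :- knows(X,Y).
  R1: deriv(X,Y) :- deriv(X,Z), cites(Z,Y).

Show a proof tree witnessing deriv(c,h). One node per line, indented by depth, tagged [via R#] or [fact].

deriv(c,h)  [via R1]
  deriv(c,g)  [via R0]
    knows(c,g)  [fact]
  cites(g,h)  [fact]

round 1: derive deriv(b,b) via R0 from knows(b,b)
round 1: derive deriv(b,f) via R0 from knows(b,f)
round 1: derive deriv(b,h) via R0 from knows(b,h)
round 1: derive deriv(c,d) via R0 from knows(c,d)
round 1: derive deriv(c,g) via R0 from knows(c,g)
round 1: derive deriv(f,f) via R0 from knows(f,f)
round 1: derive deriv(j,c) via R0 from knows(j,c)
round 1: derive deriv(j,j) via R0 from knows(j,j)
round 2: derive deriv(b,c) via R1 from deriv(b,b), cites(b,c)
round 2: derive deriv(b,j) via R1 from deriv(b,h), cites(h,j)
round 2: derive deriv(c,b) via R1 from deriv(c,d), cites(d,b)
round 2: derive deriv(c,h) via R1 from deriv(c,g), cites(g,h)
round 2: derive deriv(j,b) via R1 from deriv(j,c), cites(c,b)
round 2: derive deriv(j,d) via R1 from deriv(j,j), cites(j,d)
round 3: derive deriv(b,d) via R1 from deriv(b,j), cites(j,d)
round 3: derive deriv(c,c) via R1 from deriv(c,b), cites(b,c)
round 3: derive deriv(c,j) via R1 from deriv(c,h), cites(h,j)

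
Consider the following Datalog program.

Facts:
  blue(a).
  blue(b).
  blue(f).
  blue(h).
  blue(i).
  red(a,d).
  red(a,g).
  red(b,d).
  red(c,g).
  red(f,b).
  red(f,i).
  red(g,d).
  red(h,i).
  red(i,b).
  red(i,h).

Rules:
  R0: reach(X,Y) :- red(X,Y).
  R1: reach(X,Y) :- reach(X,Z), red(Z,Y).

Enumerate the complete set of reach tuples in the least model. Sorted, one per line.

round 1: derive reach(a,d) via R0 from red(a,d)
round 1: derive reach(a,g) via R0 from red(a,g)
round 1: derive reach(b,d) via R0 from red(b,d)
round 1: derive reach(c,g) via R0 from red(c,g)
round 1: derive reach(f,b) via R0 from red(f,b)
round 1: derive reach(f,i) via R0 from red(f,i)
round 1: derive reach(g,d) via R0 from red(g,d)
round 1: derive reach(h,i) via R0 from red(h,i)
round 1: derive reach(i,b) via R0 from red(i,b)
round 1: derive reach(i,h) via R0 from red(i,h)
round 2: derive reach(c,d) via R1 from reach(c,g), red(g,d)
round 2: derive reach(f,d) via R1 from reach(f,b), red(b,d)
round 2: derive reach(f,h) via R1 from reach(f,i), red(i,h)
round 2: derive reach(h,b) via R1 from reach(h,i), red(i,b)
round 2: derive reach(h,h) via R1 from reach(h,i), red(i,h)
round 2: derive reach(i,d) via R1 from reach(i,b), red(b,d)
round 2: derive reach(i,i) via R1 from reach(i,h), red(h,i)
round 3: derive reach(h,d) via R1 from reach(h,b), red(b,d)

reach(a,d)
reach(a,g)
reach(b,d)
reach(c,d)
reach(c,g)
reach(f,b)
reach(f,d)
reach(f,h)
reach(f,i)
reach(g,d)
reach(h,b)
reach(h,d)
reach(h,h)
reach(h,i)
reach(i,b)
reach(i,d)
reach(i,h)
reach(i,i)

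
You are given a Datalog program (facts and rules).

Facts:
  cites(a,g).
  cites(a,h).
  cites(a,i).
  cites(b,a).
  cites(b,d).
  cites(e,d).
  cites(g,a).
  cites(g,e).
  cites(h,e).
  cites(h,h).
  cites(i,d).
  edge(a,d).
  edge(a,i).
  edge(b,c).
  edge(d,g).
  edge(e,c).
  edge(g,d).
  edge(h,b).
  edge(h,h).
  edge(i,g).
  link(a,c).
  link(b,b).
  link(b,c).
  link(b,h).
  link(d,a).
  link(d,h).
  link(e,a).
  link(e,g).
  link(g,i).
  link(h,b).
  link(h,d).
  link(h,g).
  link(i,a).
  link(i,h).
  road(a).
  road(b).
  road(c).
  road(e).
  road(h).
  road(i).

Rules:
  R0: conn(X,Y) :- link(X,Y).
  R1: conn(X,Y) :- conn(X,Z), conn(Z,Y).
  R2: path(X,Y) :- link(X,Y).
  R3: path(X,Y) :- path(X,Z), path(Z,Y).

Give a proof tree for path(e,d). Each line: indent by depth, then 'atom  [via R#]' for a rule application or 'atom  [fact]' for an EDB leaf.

round 1: derive path(a,c) via R2 from link(a,c)
round 1: derive path(b,b) via R2 from link(b,b)
round 1: derive path(b,c) via R2 from link(b,c)
round 1: derive path(b,h) via R2 from link(b,h)
round 1: derive path(d,a) via R2 from link(d,a)
round 1: derive path(d,h) via R2 from link(d,h)
round 1: derive path(e,a) via R2 from link(e,a)
round 1: derive path(e,g) via R2 from link(e,g)
round 1: derive path(g,i) via R2 from link(g,i)
round 1: derive path(h,b) via R2 from link(h,b)
round 1: derive path(h,d) via R2 from link(h,d)
round 1: derive path(h,g) via R2 from link(h,g)
round 1: derive path(i,a) via R2 from link(i,a)
round 1: derive path(i,h) via R2 from link(i,h)
round 2: derive path(b,d) via R3 from path(b,h), path(h,d)
round 2: derive path(b,g) via R3 from path(b,h), path(h,g)
round 2: derive path(d,b) via R3 from path(d,h), path(h,b)
round 2: derive path(d,c) via R3 from path(d,a), path(a,c)
round 2: derive path(d,d) via R3 from path(d,h), path(h,d)
round 2: derive path(d,g) via R3 from path(d,h), path(h,g)
round 2: derive path(e,c) via R3 from path(e,a), path(a,c)
round 2: derive path(e,i) via R3 from path(e,g), path(g,i)
round 2: derive path(g,a) via R3 from path(g,i), path(i,a)
round 2: derive path(g,h) via R3 from path(g,i), path(i,h)
round 2: derive path(h,a) via R3 from path(h,d), path(d,a)
round 2: derive path(h,c) via R3 from path(h,b), path(b,c)
round 2: derive path(h,h) via R3 from path(h,b), path(b,h)
round 2: derive path(h,i) via R3 from path(h,g), path(g,i)
round 2: derive path(i,b) via R3 from path(i,h), path(h,b)
round 2: derive path(i,c) via R3 from path(i,a), path(a,c)
round 2: derive path(i,d) via R3 from path(i,h), path(h,d)
round 2: derive path(i,g) via R3 from path(i,h), path(h,g)
round 3: derive path(b,a) via R3 from path(b,d), path(d,a)
round 3: derive path(b,i) via R3 from path(b,g), path(g,i)
round 3: derive path(d,i) via R3 from path(d,g), path(g,i)
round 3: derive path(e,b) via R3 from path(e,i), path(i,b)
round 3: derive path(e,d) via R3 from path(e,i), path(i,d)
round 3: derive path(e,h) via R3 from path(e,g), path(g,h)
round 3: derive path(g,b) via R3 from path(g,h), path(h,b)
round 3: derive path(g,c) via R3 from path(g,a), path(a,c)
round 3: derive path(g,d) via R3 from path(g,h), path(h,d)
round 3: derive path(g,g) via R3 from path(g,h), path(h,g)
round 3: derive path(i,i) via R3 from path(i,g), path(g,i)

path(e,d)  [via R3]
  path(e,i)  [via R3]
    path(e,g)  [via R2]
      link(e,g)  [fact]
    path(g,i)  [via R2]
      link(g,i)  [fact]
  path(i,d)  [via R3]
    path(i,h)  [via R2]
      link(i,h)  [fact]
    path(h,d)  [via R2]
      link(h,d)  [fact]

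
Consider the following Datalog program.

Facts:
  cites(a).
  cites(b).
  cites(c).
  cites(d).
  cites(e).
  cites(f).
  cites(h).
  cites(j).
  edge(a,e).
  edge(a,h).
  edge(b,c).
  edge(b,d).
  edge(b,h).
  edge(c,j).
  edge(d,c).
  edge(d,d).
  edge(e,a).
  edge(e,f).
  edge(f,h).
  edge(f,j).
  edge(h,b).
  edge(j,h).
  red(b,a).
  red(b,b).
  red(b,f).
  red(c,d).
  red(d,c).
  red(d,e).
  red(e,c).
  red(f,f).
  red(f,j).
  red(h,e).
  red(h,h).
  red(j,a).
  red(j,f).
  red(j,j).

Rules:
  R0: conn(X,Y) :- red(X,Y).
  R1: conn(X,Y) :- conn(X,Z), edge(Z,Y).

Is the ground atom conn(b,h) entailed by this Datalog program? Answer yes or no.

yes

round 1: derive conn(b,a) via R0 from red(b,a)
round 1: derive conn(b,b) via R0 from red(b,b)
round 1: derive conn(b,f) via R0 from red(b,f)
round 1: derive conn(c,d) via R0 from red(c,d)
round 1: derive conn(d,c) via R0 from red(d,c)
round 1: derive conn(d,e) via R0 from red(d,e)
round 1: derive conn(e,c) via R0 from red(e,c)
round 1: derive conn(f,f) via R0 from red(f,f)
round 1: derive conn(f,j) via R0 from red(f,j)
round 1: derive conn(h,e) via R0 from red(h,e)
round 1: derive conn(h,h) via R0 from red(h,h)
round 1: derive conn(j,a) via R0 from red(j,a)
round 1: derive conn(j,f) via R0 from red(j,f)
round 1: derive conn(j,j) via R0 from red(j,j)
round 2: derive conn(b,c) via R1 from conn(b,b), edge(b,c)
round 2: derive conn(b,d) via R1 from conn(b,b), edge(b,d)
round 2: derive conn(b,e) via R1 from conn(b,a), edge(a,e)
round 2: derive conn(b,h) via R1 from conn(b,a), edge(a,h)
round 2: derive conn(b,j) via R1 from conn(b,f), edge(f,j)
round 2: derive conn(c,c) via R1 from conn(c,d), edge(d,c)
round 2: derive conn(d,a) via R1 from conn(d,e), edge(e,a)
round 2: derive conn(d,f) via R1 from conn(d,e), edge(e,f)
round 2: derive conn(d,j) via R1 from conn(d,c), edge(c,j)
round 2: derive conn(e,j) via R1 from conn(e,c), edge(c,j)
round 2: derive conn(f,h) via R1 from conn(f,f), edge(f,h)
round 2: derive conn(h,a) via R1 from conn(h,e), edge(e,a)
round 2: derive conn(h,b) via R1 from conn(h,h), edge(h,b)
round 2: derive conn(h,f) via R1 from conn(h,e), edge(e,f)
round 2: derive conn(j,e) via R1 from conn(j,a), edge(a,e)
round 2: derive conn(j,h) via R1 from conn(j,a), edge(a,h)
round 3: derive conn(c,j) via R1 from conn(c,c), edge(c,j)
round 3: derive conn(d,h) via R1 from conn(d,a), edge(a,h)
round 3: derive conn(e,h) via R1 from conn(e,j), edge(j,h)
round 3: derive conn(f,b) via R1 from conn(f,h), edge(h,b)
round 3: derive conn(h,c) via R1 from conn(h,b), edge(b,c)
round 3: derive conn(h,d) via R1 from conn(h,b), edge(b,d)
round 3: derive conn(h,j) via R1 from conn(h,f), edge(f,j)
round 3: derive conn(j,b) via R1 from conn(j,h), edge(h,b)
round 4: derive conn(c,h) via R1 from conn(c,j), edge(j,h)
round 4: derive conn(d,b) via R1 from conn(d,h), edge(h,b)
round 4: derive conn(e,b) via R1 from conn(e,h), edge(h,b)
round 4: derive conn(f,c) via R1 from conn(f,b), edge(b,c)
round 4: derive conn(f,d) via R1 from conn(f,b), edge(b,d)
round 4: derive conn(j,c) via R1 from conn(j,b), edge(b,c)
round 4: derive conn(j,d) via R1 from conn(j,b), edge(b,d)
round 5: derive conn(c,b) via R1 from conn(c,h), edge(h,b)
round 5: derive conn(d,d) via R1 from conn(d,b), edge(b,d)
round 5: derive conn(e,d) via R1 from conn(e,b), edge(b,d)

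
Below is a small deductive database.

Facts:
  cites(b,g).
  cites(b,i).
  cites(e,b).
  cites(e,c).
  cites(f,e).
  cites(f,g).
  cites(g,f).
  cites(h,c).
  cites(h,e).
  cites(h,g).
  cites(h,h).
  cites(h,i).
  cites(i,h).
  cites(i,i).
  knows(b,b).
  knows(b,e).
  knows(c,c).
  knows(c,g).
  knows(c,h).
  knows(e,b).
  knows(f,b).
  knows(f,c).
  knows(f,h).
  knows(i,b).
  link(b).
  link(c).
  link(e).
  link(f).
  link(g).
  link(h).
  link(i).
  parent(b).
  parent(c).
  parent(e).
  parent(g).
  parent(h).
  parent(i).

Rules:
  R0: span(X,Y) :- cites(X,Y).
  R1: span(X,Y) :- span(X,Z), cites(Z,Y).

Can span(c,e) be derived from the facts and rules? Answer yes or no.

round 1: derive span(b,g) via R0 from cites(b,g)
round 1: derive span(b,i) via R0 from cites(b,i)
round 1: derive span(e,b) via R0 from cites(e,b)
round 1: derive span(e,c) via R0 from cites(e,c)
round 1: derive span(f,e) via R0 from cites(f,e)
round 1: derive span(f,g) via R0 from cites(f,g)
round 1: derive span(g,f) via R0 from cites(g,f)
round 1: derive span(h,c) via R0 from cites(h,c)
round 1: derive span(h,e) via R0 from cites(h,e)
round 1: derive span(h,g) via R0 from cites(h,g)
round 1: derive span(h,h) via R0 from cites(h,h)
round 1: derive span(h,i) via R0 from cites(h,i)
round 1: derive span(i,h) via R0 from cites(i,h)
round 1: derive span(i,i) via R0 from cites(i,i)
round 2: derive span(b,f) via R1 from span(b,g), cites(g,f)
round 2: derive span(b,h) via R1 from span(b,i), cites(i,h)
round 2: derive span(e,g) via R1 from span(e,b), cites(b,g)
round 2: derive span(e,i) via R1 from span(e,b), cites(b,i)
round 2: derive span(f,b) via R1 from span(f,e), cites(e,b)
round 2: derive span(f,c) via R1 from span(f,e), cites(e,c)
round 2: derive span(f,f) via R1 from span(f,g), cites(g,f)
round 2: derive span(g,e) via R1 from span(g,f), cites(f,e)
round 2: derive span(g,g) via R1 from span(g,f), cites(f,g)
round 2: derive span(h,b) via R1 from span(h,e), cites(e,b)
round 2: derive span(h,f) via R1 from span(h,g), cites(g,f)
round 2: derive span(i,c) via R1 from span(i,h), cites(h,c)
round 2: derive span(i,e) via R1 from span(i,h), cites(h,e)
round 2: derive span(i,g) via R1 from span(i,h), cites(h,g)
round 3: derive span(b,c) via R1 from span(b,h), cites(h,c)
round 3: derive span(b,e) via R1 from span(b,f), cites(f,e)
round 3: derive span(e,f) via R1 from span(e,g), cites(g,f)
round 3: derive span(e,h) via R1 from span(e,i), cites(i,h)
round 3: derive span(f,i) via R1 from span(f,b), cites(b,i)
round 3: derive span(g,b) via R1 from span(g,e), cites(e,b)
round 3: derive span(g,c) via R1 from span(g,e), cites(e,c)
round 3: derive span(i,b) via R1 from span(i,e), cites(e,b)
round 3: derive span(i,f) via R1 from span(i,g), cites(g,f)
round 4: derive span(b,b) via R1 from span(b,e), cites(e,b)
round 4: derive span(e,e) via R1 from span(e,f), cites(f,e)
round 4: derive span(f,h) via R1 from span(f,i), cites(i,h)
round 4: derive span(g,i) via R1 from span(g,b), cites(b,i)
round 5: derive span(g,h) via R1 from span(g,i), cites(i,h)

no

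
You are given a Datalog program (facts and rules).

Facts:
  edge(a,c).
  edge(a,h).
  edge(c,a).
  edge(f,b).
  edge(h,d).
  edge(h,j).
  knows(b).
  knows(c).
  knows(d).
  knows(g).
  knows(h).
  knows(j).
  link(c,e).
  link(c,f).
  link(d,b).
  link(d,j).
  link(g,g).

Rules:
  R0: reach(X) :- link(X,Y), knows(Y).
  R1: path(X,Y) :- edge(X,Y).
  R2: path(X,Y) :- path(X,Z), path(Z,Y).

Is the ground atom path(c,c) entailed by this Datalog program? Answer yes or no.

round 1: derive path(a,c) via R1 from edge(a,c)
round 1: derive path(a,h) via R1 from edge(a,h)
round 1: derive path(c,a) via R1 from edge(c,a)
round 1: derive path(f,b) via R1 from edge(f,b)
round 1: derive path(h,d) via R1 from edge(h,d)
round 1: derive path(h,j) via R1 from edge(h,j)
round 2: derive path(a,a) via R2 from path(a,c), path(c,a)
round 2: derive path(a,d) via R2 from path(a,h), path(h,d)
round 2: derive path(a,j) via R2 from path(a,h), path(h,j)
round 2: derive path(c,c) via R2 from path(c,a), path(a,c)
round 2: derive path(c,h) via R2 from path(c,a), path(a,h)
round 3: derive path(c,d) via R2 from path(c,a), path(a,d)
round 3: derive path(c,j) via R2 from path(c,a), path(a,j)

yes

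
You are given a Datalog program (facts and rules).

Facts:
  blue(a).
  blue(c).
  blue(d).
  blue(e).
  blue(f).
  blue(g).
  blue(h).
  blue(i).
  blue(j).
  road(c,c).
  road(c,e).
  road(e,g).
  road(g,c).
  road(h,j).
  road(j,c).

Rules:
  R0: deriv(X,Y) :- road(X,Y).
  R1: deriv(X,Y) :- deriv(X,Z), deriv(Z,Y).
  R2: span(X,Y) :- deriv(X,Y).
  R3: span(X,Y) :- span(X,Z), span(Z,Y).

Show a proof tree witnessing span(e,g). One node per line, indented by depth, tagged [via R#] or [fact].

round 1: derive deriv(c,c) via R0 from road(c,c)
round 1: derive deriv(c,e) via R0 from road(c,e)
round 1: derive deriv(e,g) via R0 from road(e,g)
round 1: derive deriv(g,c) via R0 from road(g,c)
round 1: derive deriv(h,j) via R0 from road(h,j)
round 1: derive deriv(j,c) via R0 from road(j,c)
round 2: derive deriv(c,g) via R1 from deriv(c,e), deriv(e,g)
round 2: derive deriv(e,c) via R1 from deriv(e,g), deriv(g,c)
round 2: derive deriv(g,e) via R1 from deriv(g,c), deriv(c,e)
round 2: derive deriv(h,c) via R1 from deriv(h,j), deriv(j,c)
round 2: derive deriv(j,e) via R1 from deriv(j,c), deriv(c,e)
round 2: derive span(c,c) via R2 from deriv(c,c)
round 2: derive span(c,e) via R2 from deriv(c,e)
round 2: derive span(e,g) via R2 from deriv(e,g)
round 2: derive span(g,c) via R2 from deriv(g,c)
round 2: derive span(h,j) via R2 from deriv(h,j)
round 2: derive span(j,c) via R2 from deriv(j,c)
round 3: derive deriv(e,e) via R1 from deriv(e,c), deriv(c,e)
round 3: derive deriv(g,g) via R1 from deriv(g,c), deriv(c,g)
round 3: derive deriv(h,e) via R1 from deriv(h,c), deriv(c,e)
round 3: derive deriv(h,g) via R1 from deriv(h,c), deriv(c,g)
round 3: derive deriv(j,g) via R1 from deriv(j,c), deriv(c,g)
round 3: derive span(c,g) via R2 from deriv(c,g)
round 3: derive span(e,c) via R2 from deriv(e,c)
round 3: derive span(g,e) via R2 from deriv(g,e)
round 3: derive span(h,c) via R2 from deriv(h,c)
round 3: derive span(j,e) via R2 from deriv(j,e)
round 4: derive span(e,e) via R2 from deriv(e,e)
round 4: derive span(g,g) via R2 from deriv(g,g)
round 4: derive span(h,e) via R2 from deriv(h,e)
round 4: derive span(h,g) via R2 from deriv(h,g)
round 4: derive span(j,g) via R2 from deriv(j,g)

span(e,g)  [via R2]
  deriv(e,g)  [via R0]
    road(e,g)  [fact]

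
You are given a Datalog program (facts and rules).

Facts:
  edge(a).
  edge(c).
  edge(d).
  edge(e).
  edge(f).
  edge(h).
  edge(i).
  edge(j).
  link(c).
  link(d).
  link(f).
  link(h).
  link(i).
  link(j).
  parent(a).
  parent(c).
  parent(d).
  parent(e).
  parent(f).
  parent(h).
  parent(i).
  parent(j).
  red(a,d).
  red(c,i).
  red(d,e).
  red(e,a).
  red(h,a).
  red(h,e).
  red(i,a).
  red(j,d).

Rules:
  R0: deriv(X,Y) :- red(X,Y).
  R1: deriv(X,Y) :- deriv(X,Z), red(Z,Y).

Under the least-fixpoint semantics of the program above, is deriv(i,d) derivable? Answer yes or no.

yes

round 1: derive deriv(a,d) via R0 from red(a,d)
round 1: derive deriv(c,i) via R0 from red(c,i)
round 1: derive deriv(d,e) via R0 from red(d,e)
round 1: derive deriv(e,a) via R0 from red(e,a)
round 1: derive deriv(h,a) via R0 from red(h,a)
round 1: derive deriv(h,e) via R0 from red(h,e)
round 1: derive deriv(i,a) via R0 from red(i,a)
round 1: derive deriv(j,d) via R0 from red(j,d)
round 2: derive deriv(a,e) via R1 from deriv(a,d), red(d,e)
round 2: derive deriv(c,a) via R1 from deriv(c,i), red(i,a)
round 2: derive deriv(d,a) via R1 from deriv(d,e), red(e,a)
round 2: derive deriv(e,d) via R1 from deriv(e,a), red(a,d)
round 2: derive deriv(h,d) via R1 from deriv(h,a), red(a,d)
round 2: derive deriv(i,d) via R1 from deriv(i,a), red(a,d)
round 2: derive deriv(j,e) via R1 from deriv(j,d), red(d,e)
round 3: derive deriv(a,a) via R1 from deriv(a,e), red(e,a)
round 3: derive deriv(c,d) via R1 from deriv(c,a), red(a,d)
round 3: derive deriv(d,d) via R1 from deriv(d,a), red(a,d)
round 3: derive deriv(e,e) via R1 from deriv(e,d), red(d,e)
round 3: derive deriv(i,e) via R1 from deriv(i,d), red(d,e)
round 3: derive deriv(j,a) via R1 from deriv(j,e), red(e,a)
round 4: derive deriv(c,e) via R1 from deriv(c,d), red(d,e)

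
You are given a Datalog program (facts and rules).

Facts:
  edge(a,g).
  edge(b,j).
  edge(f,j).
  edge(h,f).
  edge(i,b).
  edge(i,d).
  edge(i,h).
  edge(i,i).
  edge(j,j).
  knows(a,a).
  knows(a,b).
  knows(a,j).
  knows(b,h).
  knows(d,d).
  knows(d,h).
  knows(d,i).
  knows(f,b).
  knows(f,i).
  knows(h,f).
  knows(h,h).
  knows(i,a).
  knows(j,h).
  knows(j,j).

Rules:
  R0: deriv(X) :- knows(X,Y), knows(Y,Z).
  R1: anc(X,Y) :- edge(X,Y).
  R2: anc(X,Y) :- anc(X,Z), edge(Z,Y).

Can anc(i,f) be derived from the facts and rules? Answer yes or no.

yes

round 1: derive anc(a,g) via R1 from edge(a,g)
round 1: derive anc(b,j) via R1 from edge(b,j)
round 1: derive anc(f,j) via R1 from edge(f,j)
round 1: derive anc(h,f) via R1 from edge(h,f)
round 1: derive anc(i,b) via R1 from edge(i,b)
round 1: derive anc(i,d) via R1 from edge(i,d)
round 1: derive anc(i,h) via R1 from edge(i,h)
round 1: derive anc(i,i) via R1 from edge(i,i)
round 1: derive anc(j,j) via R1 from edge(j,j)
round 2: derive anc(h,j) via R2 from anc(h,f), edge(f,j)
round 2: derive anc(i,f) via R2 from anc(i,h), edge(h,f)
round 2: derive anc(i,j) via R2 from anc(i,b), edge(b,j)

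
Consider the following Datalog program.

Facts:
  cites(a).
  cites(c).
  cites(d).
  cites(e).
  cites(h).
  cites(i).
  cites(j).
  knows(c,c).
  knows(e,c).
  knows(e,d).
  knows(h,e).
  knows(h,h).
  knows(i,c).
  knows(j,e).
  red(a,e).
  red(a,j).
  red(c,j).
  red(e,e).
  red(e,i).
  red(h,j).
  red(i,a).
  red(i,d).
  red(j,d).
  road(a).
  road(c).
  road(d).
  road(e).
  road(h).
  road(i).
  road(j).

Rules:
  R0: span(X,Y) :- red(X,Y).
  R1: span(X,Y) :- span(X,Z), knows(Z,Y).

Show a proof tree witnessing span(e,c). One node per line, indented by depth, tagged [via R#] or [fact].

round 1: derive span(a,e) via R0 from red(a,e)
round 1: derive span(a,j) via R0 from red(a,j)
round 1: derive span(c,j) via R0 from red(c,j)
round 1: derive span(e,e) via R0 from red(e,e)
round 1: derive span(e,i) via R0 from red(e,i)
round 1: derive span(h,j) via R0 from red(h,j)
round 1: derive span(i,a) via R0 from red(i,a)
round 1: derive span(i,d) via R0 from red(i,d)
round 1: derive span(j,d) via R0 from red(j,d)
round 2: derive span(a,c) via R1 from span(a,e), knows(e,c)
round 2: derive span(a,d) via R1 from span(a,e), knows(e,d)
round 2: derive span(c,e) via R1 from span(c,j), knows(j,e)
round 2: derive span(e,c) via R1 from span(e,e), knows(e,c)
round 2: derive span(e,d) via R1 from span(e,e), knows(e,d)
round 2: derive span(h,e) via R1 from span(h,j), knows(j,e)
round 3: derive span(c,c) via R1 from span(c,e), knows(e,c)
round 3: derive span(c,d) via R1 from span(c,e), knows(e,d)
round 3: derive span(h,c) via R1 from span(h,e), knows(e,c)
round 3: derive span(h,d) via R1 from span(h,e), knows(e,d)

span(e,c)  [via R1]
  span(e,e)  [via R0]
    red(e,e)  [fact]
  knows(e,c)  [fact]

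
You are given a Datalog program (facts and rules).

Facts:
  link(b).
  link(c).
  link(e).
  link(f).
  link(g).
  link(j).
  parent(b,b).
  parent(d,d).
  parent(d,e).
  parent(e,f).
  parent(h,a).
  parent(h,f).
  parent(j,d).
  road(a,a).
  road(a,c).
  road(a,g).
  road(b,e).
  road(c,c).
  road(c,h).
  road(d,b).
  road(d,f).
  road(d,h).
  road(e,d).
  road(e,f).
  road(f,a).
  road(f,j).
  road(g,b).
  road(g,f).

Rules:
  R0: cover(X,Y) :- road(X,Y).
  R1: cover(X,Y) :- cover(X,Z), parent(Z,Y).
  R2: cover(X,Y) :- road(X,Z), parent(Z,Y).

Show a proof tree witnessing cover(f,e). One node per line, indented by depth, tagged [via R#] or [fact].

cover(f,e)  [via R1]
  cover(f,d)  [via R2]
    road(f,j)  [fact]
    parent(j,d)  [fact]
  parent(d,e)  [fact]

round 1: derive cover(a,a) via R0 from road(a,a)
round 1: derive cover(a,c) via R0 from road(a,c)
round 1: derive cover(a,g) via R0 from road(a,g)
round 1: derive cover(b,e) via R0 from road(b,e)
round 1: derive cover(c,c) via R0 from road(c,c)
round 1: derive cover(c,h) via R0 from road(c,h)
round 1: derive cover(d,b) via R0 from road(d,b)
round 1: derive cover(d,f) via R0 from road(d,f)
round 1: derive cover(d,h) via R0 from road(d,h)
round 1: derive cover(e,d) via R0 from road(e,d)
round 1: derive cover(e,f) via R0 from road(e,f)
round 1: derive cover(f,a) via R0 from road(f,a)
round 1: derive cover(f,j) via R0 from road(f,j)
round 1: derive cover(g,b) via R0 from road(g,b)
round 1: derive cover(g,f) via R0 from road(g,f)
round 1: derive cover(b,f) via R2 from road(b,e), parent(e,f)
round 1: derive cover(c,a) via R2 from road(c,h), parent(h,a)
round 1: derive cover(c,f) via R2 from road(c,h), parent(h,f)
round 1: derive cover(d,a) via R2 from road(d,h), parent(h,a)
round 1: derive cover(e,e) via R2 from road(e,d), parent(d,e)
round 1: derive cover(f,d) via R2 from road(f,j), parent(j,d)
round 2: derive cover(f,e) via R1 from cover(f,d), parent(d,e)
round 3: derive cover(f,f) via R1 from cover(f,e), parent(e,f)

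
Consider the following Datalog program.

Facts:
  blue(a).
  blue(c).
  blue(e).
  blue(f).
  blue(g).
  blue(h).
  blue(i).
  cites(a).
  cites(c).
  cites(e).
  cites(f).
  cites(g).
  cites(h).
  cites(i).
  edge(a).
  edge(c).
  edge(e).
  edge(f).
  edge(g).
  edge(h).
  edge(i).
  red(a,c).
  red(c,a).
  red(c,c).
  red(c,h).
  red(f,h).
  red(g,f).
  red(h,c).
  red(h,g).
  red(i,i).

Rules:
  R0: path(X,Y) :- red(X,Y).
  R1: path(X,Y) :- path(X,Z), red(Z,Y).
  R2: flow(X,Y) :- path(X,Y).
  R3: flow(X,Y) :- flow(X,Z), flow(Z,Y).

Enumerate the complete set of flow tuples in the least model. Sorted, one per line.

flow(a,a)
flow(a,c)
flow(a,f)
flow(a,g)
flow(a,h)
flow(c,a)
flow(c,c)
flow(c,f)
flow(c,g)
flow(c,h)
flow(f,a)
flow(f,c)
flow(f,f)
flow(f,g)
flow(f,h)
flow(g,a)
flow(g,c)
flow(g,f)
flow(g,g)
flow(g,h)
flow(h,a)
flow(h,c)
flow(h,f)
flow(h,g)
flow(h,h)
flow(i,i)

round 1: derive path(a,c) via R0 from red(a,c)
round 1: derive path(c,a) via R0 from red(c,a)
round 1: derive path(c,c) via R0 from red(c,c)
round 1: derive path(c,h) via R0 from red(c,h)
round 1: derive path(f,h) via R0 from red(f,h)
round 1: derive path(g,f) via R0 from red(g,f)
round 1: derive path(h,c) via R0 from red(h,c)
round 1: derive path(h,g) via R0 from red(h,g)
round 1: derive path(i,i) via R0 from red(i,i)
round 2: derive path(a,a) via R1 from path(a,c), red(c,a)
round 2: derive path(a,h) via R1 from path(a,c), red(c,h)
round 2: derive path(c,g) via R1 from path(c,h), red(h,g)
round 2: derive path(f,c) via R1 from path(f,h), red(h,c)
round 2: derive path(f,g) via R1 from path(f,h), red(h,g)
round 2: derive path(g,h) via R1 from path(g,f), red(f,h)
round 2: derive path(h,a) via R1 from path(h,c), red(c,a)
round 2: derive path(h,f) via R1 from path(h,g), red(g,f)
round 2: derive path(h,h) via R1 from path(h,c), red(c,h)
round 2: derive flow(a,c) via R2 from path(a,c)
round 2: derive flow(c,a) via R2 from path(c,a)
round 2: derive flow(c,c) via R2 from path(c,c)
round 2: derive flow(c,h) via R2 from path(c,h)
round 2: derive flow(f,h) via R2 from path(f,h)
round 2: derive flow(g,f) via R2 from path(g,f)
round 2: derive flow(h,c) via R2 from path(h,c)
round 2: derive flow(h,g) via R2 from path(h,g)
round 2: derive flow(i,i) via R2 from path(i,i)
round 3: derive path(a,g) via R1 from path(a,h), red(h,g)
round 3: derive path(c,f) via R1 from path(c,g), red(g,f)
round 3: derive path(f,a) via R1 from path(f,c), red(c,a)
round 3: derive path(f,f) via R1 from path(f,g), red(g,f)
round 3: derive path(g,c) via R1 from path(g,h), red(h,c)
round 3: derive path(g,g) via R1 from path(g,h), red(h,g)
round 3: derive flow(a,a) via R2 from path(a,a)
round 3: derive flow(a,h) via R2 from path(a,h)
round 3: derive flow(c,g) via R2 from path(c,g)
round 3: derive flow(f,c) via R2 from path(f,c)
round 3: derive flow(f,g) via R2 from path(f,g)
round 3: derive flow(g,h) via R2 from path(g,h)
round 3: derive flow(h,a) via R2 from path(h,a)
round 3: derive flow(h,f) via R2 from path(h,f)
round 3: derive flow(h,h) via R2 from path(h,h)
round 4: derive path(a,f) via R1 from path(a,g), red(g,f)
round 4: derive path(g,a) via R1 from path(g,c), red(c,a)
round 4: derive flow(a,g) via R2 from path(a,g)
round 4: derive flow(c,f) via R2 from path(c,f)
round 4: derive flow(f,a) via R2 from path(f,a)
round 4: derive flow(f,f) via R2 from path(f,f)
round 4: derive flow(g,c) via R2 from path(g,c)
round 4: derive flow(g,g) via R2 from path(g,g)
round 4: derive flow(a,f) via R3 from flow(a,h), flow(h,f)
round 4: derive flow(g,a) via R3 from flow(g,h), flow(h,a)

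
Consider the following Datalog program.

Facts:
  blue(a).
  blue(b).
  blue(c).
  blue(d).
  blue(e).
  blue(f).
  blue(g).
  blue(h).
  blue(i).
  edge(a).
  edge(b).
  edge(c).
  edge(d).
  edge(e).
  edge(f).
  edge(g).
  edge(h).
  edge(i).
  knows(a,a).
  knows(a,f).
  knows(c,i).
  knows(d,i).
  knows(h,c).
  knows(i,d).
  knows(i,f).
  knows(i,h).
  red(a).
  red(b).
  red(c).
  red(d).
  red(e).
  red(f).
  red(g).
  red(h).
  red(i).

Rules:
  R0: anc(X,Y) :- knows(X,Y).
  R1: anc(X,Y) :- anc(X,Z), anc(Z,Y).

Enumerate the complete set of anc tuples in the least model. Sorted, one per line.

anc(a,a)
anc(a,f)
anc(c,c)
anc(c,d)
anc(c,f)
anc(c,h)
anc(c,i)
anc(d,c)
anc(d,d)
anc(d,f)
anc(d,h)
anc(d,i)
anc(h,c)
anc(h,d)
anc(h,f)
anc(h,h)
anc(h,i)
anc(i,c)
anc(i,d)
anc(i,f)
anc(i,h)
anc(i,i)

round 1: derive anc(a,a) via R0 from knows(a,a)
round 1: derive anc(a,f) via R0 from knows(a,f)
round 1: derive anc(c,i) via R0 from knows(c,i)
round 1: derive anc(d,i) via R0 from knows(d,i)
round 1: derive anc(h,c) via R0 from knows(h,c)
round 1: derive anc(i,d) via R0 from knows(i,d)
round 1: derive anc(i,f) via R0 from knows(i,f)
round 1: derive anc(i,h) via R0 from knows(i,h)
round 2: derive anc(c,d) via R1 from anc(c,i), anc(i,d)
round 2: derive anc(c,f) via R1 from anc(c,i), anc(i,f)
round 2: derive anc(c,h) via R1 from anc(c,i), anc(i,h)
round 2: derive anc(d,d) via R1 from anc(d,i), anc(i,d)
round 2: derive anc(d,f) via R1 from anc(d,i), anc(i,f)
round 2: derive anc(d,h) via R1 from anc(d,i), anc(i,h)
round 2: derive anc(h,i) via R1 from anc(h,c), anc(c,i)
round 2: derive anc(i,c) via R1 from anc(i,h), anc(h,c)
round 2: derive anc(i,i) via R1 from anc(i,d), anc(d,i)
round 3: derive anc(c,c) via R1 from anc(c,h), anc(h,c)
round 3: derive anc(d,c) via R1 from anc(d,h), anc(h,c)
round 3: derive anc(h,d) via R1 from anc(h,c), anc(c,d)
round 3: derive anc(h,f) via R1 from anc(h,c), anc(c,f)
round 3: derive anc(h,h) via R1 from anc(h,c), anc(c,h)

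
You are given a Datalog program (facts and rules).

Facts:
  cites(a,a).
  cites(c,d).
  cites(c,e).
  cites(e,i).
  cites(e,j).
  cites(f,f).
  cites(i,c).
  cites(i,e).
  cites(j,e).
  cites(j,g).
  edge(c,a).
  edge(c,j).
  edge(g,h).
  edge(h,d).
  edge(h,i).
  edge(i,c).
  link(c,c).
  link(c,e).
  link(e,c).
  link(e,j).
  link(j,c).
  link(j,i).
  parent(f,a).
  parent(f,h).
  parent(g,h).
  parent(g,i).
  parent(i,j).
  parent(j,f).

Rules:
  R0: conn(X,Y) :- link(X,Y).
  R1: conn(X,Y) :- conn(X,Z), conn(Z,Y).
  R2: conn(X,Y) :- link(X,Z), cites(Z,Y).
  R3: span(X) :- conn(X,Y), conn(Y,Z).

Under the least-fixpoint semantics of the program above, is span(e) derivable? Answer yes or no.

yes

round 1: derive conn(c,c) via R0 from link(c,c)
round 1: derive conn(c,e) via R0 from link(c,e)
round 1: derive conn(e,c) via R0 from link(e,c)
round 1: derive conn(e,j) via R0 from link(e,j)
round 1: derive conn(j,c) via R0 from link(j,c)
round 1: derive conn(j,i) via R0 from link(j,i)
round 1: derive conn(c,d) via R2 from link(c,c), cites(c,d)
round 1: derive conn(c,i) via R2 from link(c,e), cites(e,i)
round 1: derive conn(c,j) via R2 from link(c,e), cites(e,j)
round 1: derive conn(e,d) via R2 from link(e,c), cites(c,d)
round 1: derive conn(e,e) via R2 from link(e,c), cites(c,e)
round 1: derive conn(e,g) via R2 from link(e,j), cites(j,g)
round 1: derive conn(j,d) via R2 from link(j,c), cites(c,d)
round 1: derive conn(j,e) via R2 from link(j,c), cites(c,e)
round 2: derive conn(c,g) via R1 from conn(c,e), conn(e,g)
round 2: derive conn(e,i) via R1 from conn(e,c), conn(c,i)
round 2: derive conn(j,g) via R1 from conn(j,e), conn(e,g)
round 2: derive conn(j,j) via R1 from conn(j,c), conn(c,j)
round 2: derive span(c) via R3 from conn(c,c), conn(c,c)
round 2: derive span(e) via R3 from conn(e,c), conn(c,c)
round 2: derive span(j) via R3 from conn(j,c), conn(c,c)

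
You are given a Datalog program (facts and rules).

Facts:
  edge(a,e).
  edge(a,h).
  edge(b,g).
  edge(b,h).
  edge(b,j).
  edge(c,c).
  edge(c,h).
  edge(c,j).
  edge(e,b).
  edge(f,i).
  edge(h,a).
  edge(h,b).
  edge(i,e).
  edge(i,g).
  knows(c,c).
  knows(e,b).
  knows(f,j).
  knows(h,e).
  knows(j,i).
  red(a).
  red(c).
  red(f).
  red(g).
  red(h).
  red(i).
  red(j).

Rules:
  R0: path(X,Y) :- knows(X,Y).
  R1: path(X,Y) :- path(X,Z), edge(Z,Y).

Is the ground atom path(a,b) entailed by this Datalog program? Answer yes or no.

no

round 1: derive path(c,c) via R0 from knows(c,c)
round 1: derive path(e,b) via R0 from knows(e,b)
round 1: derive path(f,j) via R0 from knows(f,j)
round 1: derive path(h,e) via R0 from knows(h,e)
round 1: derive path(j,i) via R0 from knows(j,i)
round 2: derive path(c,h) via R1 from path(c,c), edge(c,h)
round 2: derive path(c,j) via R1 from path(c,c), edge(c,j)
round 2: derive path(e,g) via R1 from path(e,b), edge(b,g)
round 2: derive path(e,h) via R1 from path(e,b), edge(b,h)
round 2: derive path(e,j) via R1 from path(e,b), edge(b,j)
round 2: derive path(h,b) via R1 from path(h,e), edge(e,b)
round 2: derive path(j,e) via R1 from path(j,i), edge(i,e)
round 2: derive path(j,g) via R1 from path(j,i), edge(i,g)
round 3: derive path(c,a) via R1 from path(c,h), edge(h,a)
round 3: derive path(c,b) via R1 from path(c,h), edge(h,b)
round 3: derive path(e,a) via R1 from path(e,h), edge(h,a)
round 3: derive path(h,g) via R1 from path(h,b), edge(b,g)
round 3: derive path(h,h) via R1 from path(h,b), edge(b,h)
round 3: derive path(h,j) via R1 from path(h,b), edge(b,j)
round 3: derive path(j,b) via R1 from path(j,e), edge(e,b)
round 4: derive path(c,e) via R1 from path(c,a), edge(a,e)
round 4: derive path(c,g) via R1 from path(c,b), edge(b,g)
round 4: derive path(e,e) via R1 from path(e,a), edge(a,e)
round 4: derive path(h,a) via R1 from path(h,h), edge(h,a)
round 4: derive path(j,h) via R1 from path(j,b), edge(b,h)
round 4: derive path(j,j) via R1 from path(j,b), edge(b,j)
round 5: derive path(j,a) via R1 from path(j,h), edge(h,a)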